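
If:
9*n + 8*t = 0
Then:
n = -8*t/9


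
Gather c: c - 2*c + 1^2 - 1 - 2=-c - 2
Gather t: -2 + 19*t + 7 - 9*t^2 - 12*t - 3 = -9*t^2 + 7*t + 2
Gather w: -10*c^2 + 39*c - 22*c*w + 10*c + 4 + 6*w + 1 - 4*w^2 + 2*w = -10*c^2 + 49*c - 4*w^2 + w*(8 - 22*c) + 5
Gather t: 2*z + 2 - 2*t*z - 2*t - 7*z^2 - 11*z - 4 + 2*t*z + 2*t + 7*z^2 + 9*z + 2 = 0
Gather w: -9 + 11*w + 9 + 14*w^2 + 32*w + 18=14*w^2 + 43*w + 18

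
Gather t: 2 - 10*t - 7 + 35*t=25*t - 5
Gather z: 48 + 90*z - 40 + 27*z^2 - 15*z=27*z^2 + 75*z + 8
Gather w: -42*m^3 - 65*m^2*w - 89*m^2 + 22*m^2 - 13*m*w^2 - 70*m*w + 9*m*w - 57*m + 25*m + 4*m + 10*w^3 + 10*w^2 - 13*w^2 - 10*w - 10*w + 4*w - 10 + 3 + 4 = -42*m^3 - 67*m^2 - 28*m + 10*w^3 + w^2*(-13*m - 3) + w*(-65*m^2 - 61*m - 16) - 3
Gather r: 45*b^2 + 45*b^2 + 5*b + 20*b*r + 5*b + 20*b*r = 90*b^2 + 40*b*r + 10*b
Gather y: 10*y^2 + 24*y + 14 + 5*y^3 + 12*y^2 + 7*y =5*y^3 + 22*y^2 + 31*y + 14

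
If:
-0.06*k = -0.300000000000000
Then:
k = 5.00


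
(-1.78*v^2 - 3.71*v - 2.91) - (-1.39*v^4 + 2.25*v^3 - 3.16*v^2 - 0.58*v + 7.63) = 1.39*v^4 - 2.25*v^3 + 1.38*v^2 - 3.13*v - 10.54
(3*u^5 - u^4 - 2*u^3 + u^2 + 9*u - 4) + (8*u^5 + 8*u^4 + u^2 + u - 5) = 11*u^5 + 7*u^4 - 2*u^3 + 2*u^2 + 10*u - 9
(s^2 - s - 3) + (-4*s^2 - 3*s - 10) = -3*s^2 - 4*s - 13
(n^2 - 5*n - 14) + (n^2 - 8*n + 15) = 2*n^2 - 13*n + 1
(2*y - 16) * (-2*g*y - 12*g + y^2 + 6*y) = -4*g*y^2 + 8*g*y + 192*g + 2*y^3 - 4*y^2 - 96*y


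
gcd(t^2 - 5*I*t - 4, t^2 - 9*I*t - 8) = t - I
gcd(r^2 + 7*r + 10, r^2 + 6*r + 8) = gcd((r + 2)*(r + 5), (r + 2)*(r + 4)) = r + 2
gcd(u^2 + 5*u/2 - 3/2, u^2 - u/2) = u - 1/2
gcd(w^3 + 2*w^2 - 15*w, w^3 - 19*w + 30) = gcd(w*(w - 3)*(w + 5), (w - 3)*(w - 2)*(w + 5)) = w^2 + 2*w - 15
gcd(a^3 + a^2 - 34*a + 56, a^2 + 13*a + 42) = a + 7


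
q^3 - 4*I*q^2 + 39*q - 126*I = (q - 7*I)*(q - 3*I)*(q + 6*I)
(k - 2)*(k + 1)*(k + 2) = k^3 + k^2 - 4*k - 4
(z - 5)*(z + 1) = z^2 - 4*z - 5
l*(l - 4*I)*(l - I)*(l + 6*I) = l^4 + I*l^3 + 26*l^2 - 24*I*l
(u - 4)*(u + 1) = u^2 - 3*u - 4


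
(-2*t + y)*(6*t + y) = -12*t^2 + 4*t*y + y^2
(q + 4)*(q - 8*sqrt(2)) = q^2 - 8*sqrt(2)*q + 4*q - 32*sqrt(2)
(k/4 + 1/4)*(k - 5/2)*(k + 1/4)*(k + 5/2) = k^4/4 + 5*k^3/16 - 3*k^2/2 - 125*k/64 - 25/64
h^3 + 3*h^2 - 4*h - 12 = (h - 2)*(h + 2)*(h + 3)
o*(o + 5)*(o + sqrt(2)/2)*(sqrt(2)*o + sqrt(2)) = sqrt(2)*o^4 + o^3 + 6*sqrt(2)*o^3 + 6*o^2 + 5*sqrt(2)*o^2 + 5*o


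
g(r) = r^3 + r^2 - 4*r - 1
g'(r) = 3*r^2 + 2*r - 4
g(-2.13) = 2.39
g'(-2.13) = 5.35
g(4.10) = 68.33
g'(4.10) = 54.63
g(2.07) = 3.87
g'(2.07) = 12.99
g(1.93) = 2.19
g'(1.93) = 11.03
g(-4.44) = -51.05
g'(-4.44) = 46.26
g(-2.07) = 2.70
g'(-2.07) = 4.71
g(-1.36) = 3.77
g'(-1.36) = -1.17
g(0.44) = -2.48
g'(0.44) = -2.54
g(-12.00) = -1537.00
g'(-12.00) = 404.00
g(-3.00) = -7.00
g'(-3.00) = 17.00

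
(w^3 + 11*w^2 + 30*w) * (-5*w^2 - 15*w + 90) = -5*w^5 - 70*w^4 - 225*w^3 + 540*w^2 + 2700*w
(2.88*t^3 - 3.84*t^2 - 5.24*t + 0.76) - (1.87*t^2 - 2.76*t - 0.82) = 2.88*t^3 - 5.71*t^2 - 2.48*t + 1.58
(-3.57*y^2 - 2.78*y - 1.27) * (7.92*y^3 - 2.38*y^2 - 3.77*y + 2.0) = -28.2744*y^5 - 13.521*y^4 + 10.0169*y^3 + 6.3632*y^2 - 0.772099999999999*y - 2.54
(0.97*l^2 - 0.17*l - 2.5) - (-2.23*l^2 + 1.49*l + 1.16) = 3.2*l^2 - 1.66*l - 3.66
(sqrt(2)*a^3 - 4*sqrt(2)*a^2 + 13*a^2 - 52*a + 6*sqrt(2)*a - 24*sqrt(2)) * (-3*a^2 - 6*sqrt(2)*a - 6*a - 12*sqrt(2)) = -3*sqrt(2)*a^5 - 51*a^4 + 6*sqrt(2)*a^4 - 72*sqrt(2)*a^3 + 102*a^3 + 192*sqrt(2)*a^2 + 336*a^2 + 144*a + 768*sqrt(2)*a + 576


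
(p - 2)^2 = p^2 - 4*p + 4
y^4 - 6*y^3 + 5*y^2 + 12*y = y*(y - 4)*(y - 3)*(y + 1)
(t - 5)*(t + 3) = t^2 - 2*t - 15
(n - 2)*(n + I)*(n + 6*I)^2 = n^4 - 2*n^3 + 13*I*n^3 - 48*n^2 - 26*I*n^2 + 96*n - 36*I*n + 72*I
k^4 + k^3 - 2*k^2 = k^2*(k - 1)*(k + 2)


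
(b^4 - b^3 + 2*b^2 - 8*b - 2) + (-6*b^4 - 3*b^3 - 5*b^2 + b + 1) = -5*b^4 - 4*b^3 - 3*b^2 - 7*b - 1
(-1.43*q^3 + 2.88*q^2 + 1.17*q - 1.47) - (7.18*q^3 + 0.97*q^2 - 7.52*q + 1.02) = -8.61*q^3 + 1.91*q^2 + 8.69*q - 2.49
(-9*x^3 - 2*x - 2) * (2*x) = -18*x^4 - 4*x^2 - 4*x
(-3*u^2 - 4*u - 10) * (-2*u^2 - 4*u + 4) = 6*u^4 + 20*u^3 + 24*u^2 + 24*u - 40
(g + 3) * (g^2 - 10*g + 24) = g^3 - 7*g^2 - 6*g + 72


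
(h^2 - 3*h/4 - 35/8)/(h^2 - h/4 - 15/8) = (-8*h^2 + 6*h + 35)/(-8*h^2 + 2*h + 15)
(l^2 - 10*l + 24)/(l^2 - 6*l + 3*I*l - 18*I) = (l - 4)/(l + 3*I)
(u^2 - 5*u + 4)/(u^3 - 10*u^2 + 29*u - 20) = 1/(u - 5)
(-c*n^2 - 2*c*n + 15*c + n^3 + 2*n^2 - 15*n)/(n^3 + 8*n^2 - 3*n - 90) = (-c + n)/(n + 6)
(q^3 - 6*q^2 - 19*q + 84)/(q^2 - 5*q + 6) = (q^2 - 3*q - 28)/(q - 2)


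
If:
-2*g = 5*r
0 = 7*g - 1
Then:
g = 1/7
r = -2/35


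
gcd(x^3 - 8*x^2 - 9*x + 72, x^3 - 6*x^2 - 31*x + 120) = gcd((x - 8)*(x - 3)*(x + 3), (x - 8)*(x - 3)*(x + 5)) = x^2 - 11*x + 24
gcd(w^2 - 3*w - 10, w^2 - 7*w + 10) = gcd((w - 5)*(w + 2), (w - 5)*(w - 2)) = w - 5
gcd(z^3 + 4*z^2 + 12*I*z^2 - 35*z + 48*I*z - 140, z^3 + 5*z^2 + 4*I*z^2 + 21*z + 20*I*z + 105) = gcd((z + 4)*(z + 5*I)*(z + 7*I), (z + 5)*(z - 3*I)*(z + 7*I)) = z + 7*I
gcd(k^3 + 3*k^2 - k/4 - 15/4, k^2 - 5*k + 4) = k - 1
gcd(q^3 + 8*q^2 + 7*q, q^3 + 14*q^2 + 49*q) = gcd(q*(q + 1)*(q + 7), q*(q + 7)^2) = q^2 + 7*q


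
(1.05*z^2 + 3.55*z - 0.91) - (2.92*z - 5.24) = 1.05*z^2 + 0.63*z + 4.33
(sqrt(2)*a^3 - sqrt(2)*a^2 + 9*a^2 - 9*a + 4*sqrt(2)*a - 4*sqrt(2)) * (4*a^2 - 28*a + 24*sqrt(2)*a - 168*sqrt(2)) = 4*sqrt(2)*a^5 - 32*sqrt(2)*a^4 + 84*a^4 - 672*a^3 + 260*sqrt(2)*a^3 - 1856*sqrt(2)*a^2 + 780*a^2 - 1536*a + 1624*sqrt(2)*a + 1344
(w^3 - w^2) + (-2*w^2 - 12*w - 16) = w^3 - 3*w^2 - 12*w - 16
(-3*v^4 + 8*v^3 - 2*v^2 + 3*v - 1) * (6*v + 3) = -18*v^5 + 39*v^4 + 12*v^3 + 12*v^2 + 3*v - 3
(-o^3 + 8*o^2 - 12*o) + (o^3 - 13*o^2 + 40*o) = -5*o^2 + 28*o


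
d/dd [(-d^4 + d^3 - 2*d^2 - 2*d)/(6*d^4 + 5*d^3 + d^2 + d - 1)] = (-11*d^6 + 22*d^5 + 44*d^4 + 26*d^3 - 3*d^2 + 4*d + 2)/(36*d^8 + 60*d^7 + 37*d^6 + 22*d^5 - d^4 - 8*d^3 - d^2 - 2*d + 1)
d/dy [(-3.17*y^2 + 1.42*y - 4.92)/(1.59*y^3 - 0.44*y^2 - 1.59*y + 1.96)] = (5.0403*y^4 - 4.5156*y^3 + 29.1335*y^2 - 16.756*y - 5.0396)/(2.5281*y^6 - 1.3992*y^5 - 4.8626*y^4 + 7.632*y^3 + 0.8033*y^2 - 6.2328*y + 3.8416)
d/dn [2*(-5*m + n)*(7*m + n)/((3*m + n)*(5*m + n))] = 4*m*(155*m^2 + 50*m*n + 3*n^2)/(225*m^4 + 240*m^3*n + 94*m^2*n^2 + 16*m*n^3 + n^4)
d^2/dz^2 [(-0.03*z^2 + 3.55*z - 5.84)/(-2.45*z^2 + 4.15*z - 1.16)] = (2.22044604925031e-16*z^4 - 42.0077*z^3 + 209.81604*z^2 - 295.7346*z + 133.865576)/(14.706125*z^6 - 74.731125*z^5 + 147.474075*z^4 - 142.239175*z^3 + 69.82446*z^2 - 16.75272*z + 1.560896)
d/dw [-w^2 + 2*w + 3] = 2 - 2*w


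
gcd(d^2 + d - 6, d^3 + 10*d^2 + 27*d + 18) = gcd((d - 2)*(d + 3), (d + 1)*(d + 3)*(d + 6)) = d + 3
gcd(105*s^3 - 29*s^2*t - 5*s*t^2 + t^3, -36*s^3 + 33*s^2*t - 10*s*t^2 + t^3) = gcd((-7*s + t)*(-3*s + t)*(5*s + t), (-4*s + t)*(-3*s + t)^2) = 3*s - t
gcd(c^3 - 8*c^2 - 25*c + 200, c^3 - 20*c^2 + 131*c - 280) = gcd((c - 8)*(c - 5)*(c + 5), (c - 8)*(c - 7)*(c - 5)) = c^2 - 13*c + 40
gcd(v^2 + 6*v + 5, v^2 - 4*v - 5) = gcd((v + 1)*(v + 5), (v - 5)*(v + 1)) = v + 1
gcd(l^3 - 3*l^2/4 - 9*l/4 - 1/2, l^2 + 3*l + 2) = l + 1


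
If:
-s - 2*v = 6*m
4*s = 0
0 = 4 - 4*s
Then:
No Solution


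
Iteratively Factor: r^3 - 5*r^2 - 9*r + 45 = (r - 5)*(r^2 - 9) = (r - 5)*(r + 3)*(r - 3)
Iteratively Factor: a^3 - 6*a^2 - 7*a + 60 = (a - 4)*(a^2 - 2*a - 15) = (a - 5)*(a - 4)*(a + 3)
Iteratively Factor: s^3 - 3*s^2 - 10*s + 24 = (s - 2)*(s^2 - s - 12) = (s - 4)*(s - 2)*(s + 3)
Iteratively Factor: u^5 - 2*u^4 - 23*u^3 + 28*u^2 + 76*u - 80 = (u - 5)*(u^4 + 3*u^3 - 8*u^2 - 12*u + 16) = (u - 5)*(u + 4)*(u^3 - u^2 - 4*u + 4) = (u - 5)*(u - 1)*(u + 4)*(u^2 - 4) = (u - 5)*(u - 2)*(u - 1)*(u + 4)*(u + 2)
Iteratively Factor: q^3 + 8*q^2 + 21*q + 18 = (q + 3)*(q^2 + 5*q + 6) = (q + 2)*(q + 3)*(q + 3)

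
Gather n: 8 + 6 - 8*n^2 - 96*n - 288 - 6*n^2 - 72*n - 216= -14*n^2 - 168*n - 490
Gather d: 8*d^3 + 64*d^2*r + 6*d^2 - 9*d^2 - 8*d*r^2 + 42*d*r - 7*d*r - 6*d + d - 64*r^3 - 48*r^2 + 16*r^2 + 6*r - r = 8*d^3 + d^2*(64*r - 3) + d*(-8*r^2 + 35*r - 5) - 64*r^3 - 32*r^2 + 5*r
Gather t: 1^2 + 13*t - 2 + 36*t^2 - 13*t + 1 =36*t^2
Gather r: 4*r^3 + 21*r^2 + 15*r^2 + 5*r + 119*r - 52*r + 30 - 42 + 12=4*r^3 + 36*r^2 + 72*r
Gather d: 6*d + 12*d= 18*d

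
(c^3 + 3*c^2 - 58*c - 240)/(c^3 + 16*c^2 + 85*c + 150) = (c - 8)/(c + 5)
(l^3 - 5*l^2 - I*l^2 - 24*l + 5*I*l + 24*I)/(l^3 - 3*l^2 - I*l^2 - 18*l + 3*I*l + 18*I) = (l - 8)/(l - 6)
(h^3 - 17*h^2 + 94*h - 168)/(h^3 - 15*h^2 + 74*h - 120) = (h - 7)/(h - 5)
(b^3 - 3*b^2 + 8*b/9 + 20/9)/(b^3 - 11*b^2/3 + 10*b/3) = (b + 2/3)/b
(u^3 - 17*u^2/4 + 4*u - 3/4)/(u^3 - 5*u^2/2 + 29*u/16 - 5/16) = 4*(u - 3)/(4*u - 5)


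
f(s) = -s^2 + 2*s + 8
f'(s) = 2 - 2*s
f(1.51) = 8.74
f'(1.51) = -1.02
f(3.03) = 4.88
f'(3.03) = -4.06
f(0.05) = 8.10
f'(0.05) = 1.90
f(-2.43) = -2.76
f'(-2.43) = 6.86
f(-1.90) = 0.59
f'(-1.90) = 5.80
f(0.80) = 8.96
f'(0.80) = 0.40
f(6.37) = -19.84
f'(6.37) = -10.74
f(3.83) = 0.99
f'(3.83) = -5.66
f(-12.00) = -160.00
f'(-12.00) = 26.00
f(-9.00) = -91.00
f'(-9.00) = 20.00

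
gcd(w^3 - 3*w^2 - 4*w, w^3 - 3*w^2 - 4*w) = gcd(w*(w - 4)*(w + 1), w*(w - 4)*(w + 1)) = w^3 - 3*w^2 - 4*w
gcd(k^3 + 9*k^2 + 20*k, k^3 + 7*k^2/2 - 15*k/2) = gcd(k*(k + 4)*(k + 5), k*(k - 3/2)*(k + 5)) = k^2 + 5*k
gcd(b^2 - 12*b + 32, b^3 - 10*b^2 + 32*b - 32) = b - 4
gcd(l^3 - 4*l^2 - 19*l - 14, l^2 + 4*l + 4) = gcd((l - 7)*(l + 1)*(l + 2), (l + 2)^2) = l + 2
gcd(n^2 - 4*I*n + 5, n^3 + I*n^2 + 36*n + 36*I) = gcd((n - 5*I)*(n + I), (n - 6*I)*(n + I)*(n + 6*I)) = n + I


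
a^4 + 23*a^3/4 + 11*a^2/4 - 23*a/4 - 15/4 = (a - 1)*(a + 3/4)*(a + 1)*(a + 5)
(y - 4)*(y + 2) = y^2 - 2*y - 8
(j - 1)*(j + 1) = j^2 - 1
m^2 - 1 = (m - 1)*(m + 1)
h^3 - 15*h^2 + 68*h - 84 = (h - 7)*(h - 6)*(h - 2)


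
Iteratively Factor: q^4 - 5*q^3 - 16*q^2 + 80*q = (q)*(q^3 - 5*q^2 - 16*q + 80) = q*(q - 5)*(q^2 - 16) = q*(q - 5)*(q - 4)*(q + 4)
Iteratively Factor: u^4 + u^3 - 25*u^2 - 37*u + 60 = (u - 5)*(u^3 + 6*u^2 + 5*u - 12) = (u - 5)*(u - 1)*(u^2 + 7*u + 12) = (u - 5)*(u - 1)*(u + 3)*(u + 4)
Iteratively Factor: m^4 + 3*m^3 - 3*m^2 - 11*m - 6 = (m + 3)*(m^3 - 3*m - 2) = (m - 2)*(m + 3)*(m^2 + 2*m + 1) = (m - 2)*(m + 1)*(m + 3)*(m + 1)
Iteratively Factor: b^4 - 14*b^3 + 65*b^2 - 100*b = (b - 5)*(b^3 - 9*b^2 + 20*b) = (b - 5)*(b - 4)*(b^2 - 5*b) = (b - 5)^2*(b - 4)*(b)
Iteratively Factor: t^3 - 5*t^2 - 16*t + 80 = (t - 4)*(t^2 - t - 20) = (t - 4)*(t + 4)*(t - 5)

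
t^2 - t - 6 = (t - 3)*(t + 2)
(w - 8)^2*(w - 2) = w^3 - 18*w^2 + 96*w - 128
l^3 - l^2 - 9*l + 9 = (l - 3)*(l - 1)*(l + 3)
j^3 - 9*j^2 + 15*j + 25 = (j - 5)^2*(j + 1)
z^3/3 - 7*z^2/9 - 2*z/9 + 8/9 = (z/3 + 1/3)*(z - 2)*(z - 4/3)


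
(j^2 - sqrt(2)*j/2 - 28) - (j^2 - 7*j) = -sqrt(2)*j/2 + 7*j - 28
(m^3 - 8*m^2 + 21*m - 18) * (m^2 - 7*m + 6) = m^5 - 15*m^4 + 83*m^3 - 213*m^2 + 252*m - 108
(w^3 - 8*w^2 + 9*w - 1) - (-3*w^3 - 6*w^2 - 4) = 4*w^3 - 2*w^2 + 9*w + 3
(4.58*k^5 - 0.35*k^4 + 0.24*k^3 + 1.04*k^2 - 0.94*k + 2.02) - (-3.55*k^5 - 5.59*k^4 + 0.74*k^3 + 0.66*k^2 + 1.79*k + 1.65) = 8.13*k^5 + 5.24*k^4 - 0.5*k^3 + 0.38*k^2 - 2.73*k + 0.37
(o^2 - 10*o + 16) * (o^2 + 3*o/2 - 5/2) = o^4 - 17*o^3/2 - 3*o^2/2 + 49*o - 40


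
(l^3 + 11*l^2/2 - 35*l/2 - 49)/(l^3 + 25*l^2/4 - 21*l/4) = 2*(2*l^2 - 3*l - 14)/(l*(4*l - 3))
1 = 1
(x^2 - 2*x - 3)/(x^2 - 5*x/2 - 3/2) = 2*(x + 1)/(2*x + 1)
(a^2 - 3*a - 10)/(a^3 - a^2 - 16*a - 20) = 1/(a + 2)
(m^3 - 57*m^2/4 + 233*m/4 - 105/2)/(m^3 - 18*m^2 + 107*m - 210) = (m - 5/4)/(m - 5)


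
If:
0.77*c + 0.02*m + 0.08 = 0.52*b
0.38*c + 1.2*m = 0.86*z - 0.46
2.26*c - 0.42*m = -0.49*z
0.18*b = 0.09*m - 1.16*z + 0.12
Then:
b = 0.03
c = -0.07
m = -0.31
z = 0.07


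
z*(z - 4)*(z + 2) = z^3 - 2*z^2 - 8*z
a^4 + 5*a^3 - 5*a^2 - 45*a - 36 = (a - 3)*(a + 1)*(a + 3)*(a + 4)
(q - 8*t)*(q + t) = q^2 - 7*q*t - 8*t^2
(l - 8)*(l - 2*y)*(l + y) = l^3 - l^2*y - 8*l^2 - 2*l*y^2 + 8*l*y + 16*y^2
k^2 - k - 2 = (k - 2)*(k + 1)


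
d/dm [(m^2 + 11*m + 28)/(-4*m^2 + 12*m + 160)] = (7*m^2 + 68*m + 178)/(2*(m^4 - 6*m^3 - 71*m^2 + 240*m + 1600))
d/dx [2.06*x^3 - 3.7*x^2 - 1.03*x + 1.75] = 6.18*x^2 - 7.4*x - 1.03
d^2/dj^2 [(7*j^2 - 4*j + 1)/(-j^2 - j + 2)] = 2*(11*j^3 - 45*j^2 + 21*j - 23)/(j^6 + 3*j^5 - 3*j^4 - 11*j^3 + 6*j^2 + 12*j - 8)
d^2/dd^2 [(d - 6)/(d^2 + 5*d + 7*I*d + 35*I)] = 2*((d - 6)*(2*d + 5 + 7*I)^2 + (-3*d + 1 - 7*I)*(d^2 + 5*d + 7*I*d + 35*I))/(d^2 + 5*d + 7*I*d + 35*I)^3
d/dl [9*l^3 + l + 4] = 27*l^2 + 1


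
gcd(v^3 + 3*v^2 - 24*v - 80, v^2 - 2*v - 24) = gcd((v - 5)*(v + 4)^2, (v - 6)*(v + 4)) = v + 4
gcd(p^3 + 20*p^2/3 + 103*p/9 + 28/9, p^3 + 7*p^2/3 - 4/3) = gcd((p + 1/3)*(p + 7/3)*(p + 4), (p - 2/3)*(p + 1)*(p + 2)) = 1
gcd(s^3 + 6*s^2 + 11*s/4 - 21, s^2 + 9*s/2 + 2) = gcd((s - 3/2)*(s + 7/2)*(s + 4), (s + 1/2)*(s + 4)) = s + 4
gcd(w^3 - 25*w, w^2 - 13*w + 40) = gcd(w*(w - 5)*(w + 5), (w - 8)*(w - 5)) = w - 5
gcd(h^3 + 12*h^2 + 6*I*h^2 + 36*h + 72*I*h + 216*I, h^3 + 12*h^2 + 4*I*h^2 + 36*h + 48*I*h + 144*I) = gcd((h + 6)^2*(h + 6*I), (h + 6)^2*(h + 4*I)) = h^2 + 12*h + 36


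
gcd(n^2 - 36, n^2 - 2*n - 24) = n - 6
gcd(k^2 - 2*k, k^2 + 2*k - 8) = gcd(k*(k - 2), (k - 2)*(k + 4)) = k - 2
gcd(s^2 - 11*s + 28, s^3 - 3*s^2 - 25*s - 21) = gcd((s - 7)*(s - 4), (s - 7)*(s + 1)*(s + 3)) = s - 7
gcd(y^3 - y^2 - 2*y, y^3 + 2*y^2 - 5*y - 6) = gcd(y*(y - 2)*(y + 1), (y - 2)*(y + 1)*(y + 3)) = y^2 - y - 2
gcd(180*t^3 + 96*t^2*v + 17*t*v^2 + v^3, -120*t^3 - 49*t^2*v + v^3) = 5*t + v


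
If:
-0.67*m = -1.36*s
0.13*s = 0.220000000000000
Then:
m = 3.44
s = 1.69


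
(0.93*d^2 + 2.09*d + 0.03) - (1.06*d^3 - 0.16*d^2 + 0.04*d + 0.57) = -1.06*d^3 + 1.09*d^2 + 2.05*d - 0.54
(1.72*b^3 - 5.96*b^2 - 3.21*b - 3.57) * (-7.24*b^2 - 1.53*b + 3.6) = -12.4528*b^5 + 40.5188*b^4 + 38.5512*b^3 + 9.3021*b^2 - 6.0939*b - 12.852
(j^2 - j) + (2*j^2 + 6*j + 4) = 3*j^2 + 5*j + 4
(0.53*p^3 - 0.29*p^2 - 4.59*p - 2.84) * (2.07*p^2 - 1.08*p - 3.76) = 1.0971*p^5 - 1.1727*p^4 - 11.1809*p^3 + 0.168800000000001*p^2 + 20.3256*p + 10.6784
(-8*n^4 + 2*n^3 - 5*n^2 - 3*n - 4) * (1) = -8*n^4 + 2*n^3 - 5*n^2 - 3*n - 4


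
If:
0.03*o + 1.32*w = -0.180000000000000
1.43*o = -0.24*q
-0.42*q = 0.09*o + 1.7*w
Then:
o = -0.09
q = 0.56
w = -0.13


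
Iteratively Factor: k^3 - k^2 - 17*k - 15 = (k + 3)*(k^2 - 4*k - 5) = (k - 5)*(k + 3)*(k + 1)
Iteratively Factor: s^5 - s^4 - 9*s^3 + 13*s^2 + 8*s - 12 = (s - 1)*(s^4 - 9*s^2 + 4*s + 12) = (s - 2)*(s - 1)*(s^3 + 2*s^2 - 5*s - 6) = (s - 2)*(s - 1)*(s + 3)*(s^2 - s - 2) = (s - 2)^2*(s - 1)*(s + 3)*(s + 1)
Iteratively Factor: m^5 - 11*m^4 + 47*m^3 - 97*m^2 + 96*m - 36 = (m - 3)*(m^4 - 8*m^3 + 23*m^2 - 28*m + 12) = (m - 3)*(m - 2)*(m^3 - 6*m^2 + 11*m - 6) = (m - 3)*(m - 2)*(m - 1)*(m^2 - 5*m + 6) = (m - 3)^2*(m - 2)*(m - 1)*(m - 2)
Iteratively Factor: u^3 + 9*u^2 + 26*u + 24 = (u + 3)*(u^2 + 6*u + 8) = (u + 2)*(u + 3)*(u + 4)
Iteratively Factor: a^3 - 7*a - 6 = (a + 1)*(a^2 - a - 6) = (a - 3)*(a + 1)*(a + 2)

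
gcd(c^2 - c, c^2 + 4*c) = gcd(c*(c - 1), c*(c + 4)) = c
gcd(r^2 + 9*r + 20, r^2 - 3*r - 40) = r + 5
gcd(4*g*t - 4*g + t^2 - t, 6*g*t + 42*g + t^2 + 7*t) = 1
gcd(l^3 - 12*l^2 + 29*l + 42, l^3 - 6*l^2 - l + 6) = l^2 - 5*l - 6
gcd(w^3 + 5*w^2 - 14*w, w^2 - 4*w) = w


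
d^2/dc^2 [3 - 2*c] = 0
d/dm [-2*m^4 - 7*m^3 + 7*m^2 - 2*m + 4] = -8*m^3 - 21*m^2 + 14*m - 2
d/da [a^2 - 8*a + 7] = 2*a - 8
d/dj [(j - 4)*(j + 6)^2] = (j + 6)*(3*j - 2)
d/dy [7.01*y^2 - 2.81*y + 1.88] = 14.02*y - 2.81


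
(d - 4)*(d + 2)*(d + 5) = d^3 + 3*d^2 - 18*d - 40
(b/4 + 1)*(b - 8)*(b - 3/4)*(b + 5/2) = b^4/4 - 9*b^3/16 - 327*b^2/32 - 97*b/8 + 15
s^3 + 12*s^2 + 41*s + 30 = (s + 1)*(s + 5)*(s + 6)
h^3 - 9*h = h*(h - 3)*(h + 3)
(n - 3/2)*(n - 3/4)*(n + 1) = n^3 - 5*n^2/4 - 9*n/8 + 9/8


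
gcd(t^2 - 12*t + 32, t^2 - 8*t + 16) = t - 4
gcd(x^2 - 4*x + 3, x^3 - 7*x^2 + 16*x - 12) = x - 3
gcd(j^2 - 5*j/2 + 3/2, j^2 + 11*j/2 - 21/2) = j - 3/2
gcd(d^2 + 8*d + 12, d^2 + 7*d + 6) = d + 6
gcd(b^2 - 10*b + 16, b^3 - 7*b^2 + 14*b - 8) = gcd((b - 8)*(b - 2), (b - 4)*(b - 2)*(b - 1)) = b - 2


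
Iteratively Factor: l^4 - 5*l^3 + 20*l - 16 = (l + 2)*(l^3 - 7*l^2 + 14*l - 8) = (l - 1)*(l + 2)*(l^2 - 6*l + 8) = (l - 2)*(l - 1)*(l + 2)*(l - 4)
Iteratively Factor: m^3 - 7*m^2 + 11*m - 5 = (m - 1)*(m^2 - 6*m + 5) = (m - 5)*(m - 1)*(m - 1)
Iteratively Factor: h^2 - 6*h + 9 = (h - 3)*(h - 3)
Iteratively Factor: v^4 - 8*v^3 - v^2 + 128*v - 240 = (v + 4)*(v^3 - 12*v^2 + 47*v - 60) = (v - 4)*(v + 4)*(v^2 - 8*v + 15) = (v - 4)*(v - 3)*(v + 4)*(v - 5)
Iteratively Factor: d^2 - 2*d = (d - 2)*(d)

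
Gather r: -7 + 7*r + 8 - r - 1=6*r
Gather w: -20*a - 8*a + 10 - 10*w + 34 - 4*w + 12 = -28*a - 14*w + 56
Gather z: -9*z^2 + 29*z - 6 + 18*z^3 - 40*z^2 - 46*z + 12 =18*z^3 - 49*z^2 - 17*z + 6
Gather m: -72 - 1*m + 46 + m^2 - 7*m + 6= m^2 - 8*m - 20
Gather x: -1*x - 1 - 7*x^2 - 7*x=-7*x^2 - 8*x - 1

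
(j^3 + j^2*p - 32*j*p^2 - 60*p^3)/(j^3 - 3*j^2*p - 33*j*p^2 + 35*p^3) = (j^2 - 4*j*p - 12*p^2)/(j^2 - 8*j*p + 7*p^2)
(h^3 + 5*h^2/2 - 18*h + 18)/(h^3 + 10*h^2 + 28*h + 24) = (h^2 - 7*h/2 + 3)/(h^2 + 4*h + 4)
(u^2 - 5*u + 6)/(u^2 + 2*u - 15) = (u - 2)/(u + 5)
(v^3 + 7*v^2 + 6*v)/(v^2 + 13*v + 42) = v*(v + 1)/(v + 7)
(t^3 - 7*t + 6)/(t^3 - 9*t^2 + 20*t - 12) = (t + 3)/(t - 6)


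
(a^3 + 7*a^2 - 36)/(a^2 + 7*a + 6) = (a^2 + a - 6)/(a + 1)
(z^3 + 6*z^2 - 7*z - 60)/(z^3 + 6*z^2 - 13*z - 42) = (z^2 + 9*z + 20)/(z^2 + 9*z + 14)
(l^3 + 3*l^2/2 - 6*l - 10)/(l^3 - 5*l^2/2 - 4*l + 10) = (l + 2)/(l - 2)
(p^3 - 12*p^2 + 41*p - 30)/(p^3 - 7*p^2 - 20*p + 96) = (p^3 - 12*p^2 + 41*p - 30)/(p^3 - 7*p^2 - 20*p + 96)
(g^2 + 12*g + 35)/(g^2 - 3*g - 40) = (g + 7)/(g - 8)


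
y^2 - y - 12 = (y - 4)*(y + 3)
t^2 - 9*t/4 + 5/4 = (t - 5/4)*(t - 1)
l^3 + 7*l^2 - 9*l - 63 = (l - 3)*(l + 3)*(l + 7)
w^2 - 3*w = w*(w - 3)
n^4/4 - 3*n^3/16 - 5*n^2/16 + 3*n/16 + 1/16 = (n/4 + 1/4)*(n - 1)^2*(n + 1/4)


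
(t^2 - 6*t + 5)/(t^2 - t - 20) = (t - 1)/(t + 4)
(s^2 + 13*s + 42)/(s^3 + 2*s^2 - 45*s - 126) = (s + 7)/(s^2 - 4*s - 21)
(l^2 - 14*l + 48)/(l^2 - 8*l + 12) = (l - 8)/(l - 2)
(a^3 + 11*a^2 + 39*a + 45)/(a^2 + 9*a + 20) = (a^2 + 6*a + 9)/(a + 4)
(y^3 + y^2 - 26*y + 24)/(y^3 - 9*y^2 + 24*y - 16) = (y + 6)/(y - 4)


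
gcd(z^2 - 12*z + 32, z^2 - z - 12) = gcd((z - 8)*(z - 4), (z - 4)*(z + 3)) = z - 4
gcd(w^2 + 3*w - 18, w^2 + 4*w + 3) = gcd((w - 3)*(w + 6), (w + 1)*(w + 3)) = 1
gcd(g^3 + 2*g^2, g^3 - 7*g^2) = g^2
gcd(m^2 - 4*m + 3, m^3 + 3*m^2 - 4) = m - 1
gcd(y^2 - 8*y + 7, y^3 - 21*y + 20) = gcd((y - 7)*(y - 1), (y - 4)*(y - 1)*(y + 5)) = y - 1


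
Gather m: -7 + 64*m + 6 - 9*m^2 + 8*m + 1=-9*m^2 + 72*m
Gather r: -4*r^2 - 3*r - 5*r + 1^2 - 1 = -4*r^2 - 8*r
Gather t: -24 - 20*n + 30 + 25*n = 5*n + 6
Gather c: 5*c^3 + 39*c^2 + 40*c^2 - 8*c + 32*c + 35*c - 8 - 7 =5*c^3 + 79*c^2 + 59*c - 15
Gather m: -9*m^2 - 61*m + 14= -9*m^2 - 61*m + 14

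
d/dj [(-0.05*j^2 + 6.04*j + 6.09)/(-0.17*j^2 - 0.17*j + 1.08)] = (1.0353*j^2 + 1.9626*j + 7.5585)/(0.0289*j^4 + 0.0578*j^3 - 0.3383*j^2 - 0.3672*j + 1.1664)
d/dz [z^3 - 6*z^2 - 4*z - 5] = 3*z^2 - 12*z - 4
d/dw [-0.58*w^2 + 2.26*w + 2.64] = 2.26 - 1.16*w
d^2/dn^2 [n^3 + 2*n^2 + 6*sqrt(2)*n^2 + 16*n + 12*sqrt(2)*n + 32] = 6*n + 4 + 12*sqrt(2)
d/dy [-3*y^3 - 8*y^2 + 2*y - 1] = -9*y^2 - 16*y + 2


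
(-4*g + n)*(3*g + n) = -12*g^2 - g*n + n^2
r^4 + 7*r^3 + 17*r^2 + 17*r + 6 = (r + 1)^2*(r + 2)*(r + 3)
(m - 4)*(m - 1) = m^2 - 5*m + 4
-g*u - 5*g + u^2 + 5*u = (-g + u)*(u + 5)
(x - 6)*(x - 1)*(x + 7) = x^3 - 43*x + 42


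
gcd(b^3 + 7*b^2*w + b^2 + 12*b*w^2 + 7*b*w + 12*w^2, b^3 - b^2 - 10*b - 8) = b + 1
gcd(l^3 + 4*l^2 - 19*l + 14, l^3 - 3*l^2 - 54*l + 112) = l^2 + 5*l - 14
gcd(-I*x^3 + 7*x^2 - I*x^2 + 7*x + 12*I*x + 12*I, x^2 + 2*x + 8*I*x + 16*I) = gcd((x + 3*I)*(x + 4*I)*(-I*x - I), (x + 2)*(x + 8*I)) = 1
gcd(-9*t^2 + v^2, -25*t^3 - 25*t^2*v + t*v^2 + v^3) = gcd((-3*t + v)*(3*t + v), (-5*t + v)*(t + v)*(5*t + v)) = 1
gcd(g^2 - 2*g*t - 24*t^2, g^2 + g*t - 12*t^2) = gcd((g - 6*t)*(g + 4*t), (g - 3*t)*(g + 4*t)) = g + 4*t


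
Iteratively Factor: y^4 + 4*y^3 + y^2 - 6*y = (y)*(y^3 + 4*y^2 + y - 6) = y*(y - 1)*(y^2 + 5*y + 6) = y*(y - 1)*(y + 3)*(y + 2)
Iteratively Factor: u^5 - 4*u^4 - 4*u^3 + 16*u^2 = (u - 4)*(u^4 - 4*u^2) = (u - 4)*(u + 2)*(u^3 - 2*u^2) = (u - 4)*(u - 2)*(u + 2)*(u^2) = u*(u - 4)*(u - 2)*(u + 2)*(u)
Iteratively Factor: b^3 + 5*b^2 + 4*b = (b + 4)*(b^2 + b) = b*(b + 4)*(b + 1)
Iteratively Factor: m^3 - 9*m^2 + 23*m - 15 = (m - 5)*(m^2 - 4*m + 3) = (m - 5)*(m - 3)*(m - 1)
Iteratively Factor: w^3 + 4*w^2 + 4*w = (w + 2)*(w^2 + 2*w) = (w + 2)^2*(w)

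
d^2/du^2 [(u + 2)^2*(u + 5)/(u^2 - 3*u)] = 120*(u^3 + u^2 - 3*u + 3)/(u^3*(u^3 - 9*u^2 + 27*u - 27))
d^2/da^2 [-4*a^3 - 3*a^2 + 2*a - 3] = -24*a - 6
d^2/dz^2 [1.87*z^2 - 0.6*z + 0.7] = 3.74000000000000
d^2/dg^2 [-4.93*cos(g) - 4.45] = 4.93*cos(g)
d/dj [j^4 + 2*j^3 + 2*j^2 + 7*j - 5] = 4*j^3 + 6*j^2 + 4*j + 7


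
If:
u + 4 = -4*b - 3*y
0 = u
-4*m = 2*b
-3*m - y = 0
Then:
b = -8/17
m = 4/17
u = 0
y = -12/17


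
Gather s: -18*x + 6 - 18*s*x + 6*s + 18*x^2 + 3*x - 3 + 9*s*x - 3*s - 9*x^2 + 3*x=s*(3 - 9*x) + 9*x^2 - 12*x + 3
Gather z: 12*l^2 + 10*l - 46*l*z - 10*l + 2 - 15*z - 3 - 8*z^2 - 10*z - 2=12*l^2 - 8*z^2 + z*(-46*l - 25) - 3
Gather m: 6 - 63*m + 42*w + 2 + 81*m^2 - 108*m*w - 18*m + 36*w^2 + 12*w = 81*m^2 + m*(-108*w - 81) + 36*w^2 + 54*w + 8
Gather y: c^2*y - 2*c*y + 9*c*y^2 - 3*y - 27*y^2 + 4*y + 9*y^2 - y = y^2*(9*c - 18) + y*(c^2 - 2*c)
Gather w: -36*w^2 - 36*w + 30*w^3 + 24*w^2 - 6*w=30*w^3 - 12*w^2 - 42*w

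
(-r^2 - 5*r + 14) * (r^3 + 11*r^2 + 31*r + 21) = -r^5 - 16*r^4 - 72*r^3 - 22*r^2 + 329*r + 294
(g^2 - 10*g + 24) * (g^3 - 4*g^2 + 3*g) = g^5 - 14*g^4 + 67*g^3 - 126*g^2 + 72*g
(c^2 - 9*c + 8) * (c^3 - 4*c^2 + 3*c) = c^5 - 13*c^4 + 47*c^3 - 59*c^2 + 24*c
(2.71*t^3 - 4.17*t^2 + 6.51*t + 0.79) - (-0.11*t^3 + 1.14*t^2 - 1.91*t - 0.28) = 2.82*t^3 - 5.31*t^2 + 8.42*t + 1.07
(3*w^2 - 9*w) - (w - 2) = 3*w^2 - 10*w + 2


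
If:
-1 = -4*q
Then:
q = 1/4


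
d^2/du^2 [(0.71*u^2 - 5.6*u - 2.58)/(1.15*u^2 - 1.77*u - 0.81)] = (-11.92159*u^3 - 16.50411*u^2 + 0.211140000000003*u - 3.983202)/(1.520875*u^6 - 7.022475*u^5 + 7.59483*u^4 + 4.347297*u^3 - 5.349402*u^2 - 3.483891*u - 0.531441)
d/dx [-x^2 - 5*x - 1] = -2*x - 5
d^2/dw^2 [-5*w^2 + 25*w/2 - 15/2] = -10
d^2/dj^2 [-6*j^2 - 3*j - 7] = -12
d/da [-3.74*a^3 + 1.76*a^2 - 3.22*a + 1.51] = -11.22*a^2 + 3.52*a - 3.22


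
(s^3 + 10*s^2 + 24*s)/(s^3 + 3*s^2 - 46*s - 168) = s/(s - 7)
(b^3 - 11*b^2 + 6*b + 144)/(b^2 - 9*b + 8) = (b^2 - 3*b - 18)/(b - 1)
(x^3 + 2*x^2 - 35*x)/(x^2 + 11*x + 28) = x*(x - 5)/(x + 4)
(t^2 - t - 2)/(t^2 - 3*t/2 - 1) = 2*(t + 1)/(2*t + 1)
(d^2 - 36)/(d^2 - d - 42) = (d - 6)/(d - 7)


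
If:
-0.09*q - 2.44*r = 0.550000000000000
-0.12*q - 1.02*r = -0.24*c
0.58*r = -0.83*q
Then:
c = -0.90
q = 0.16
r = -0.23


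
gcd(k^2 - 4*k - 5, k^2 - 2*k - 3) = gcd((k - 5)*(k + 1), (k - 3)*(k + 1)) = k + 1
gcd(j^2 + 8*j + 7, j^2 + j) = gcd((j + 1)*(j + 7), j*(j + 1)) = j + 1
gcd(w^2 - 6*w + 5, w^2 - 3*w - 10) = w - 5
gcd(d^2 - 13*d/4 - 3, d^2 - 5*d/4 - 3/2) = d + 3/4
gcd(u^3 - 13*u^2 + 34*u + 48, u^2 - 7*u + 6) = u - 6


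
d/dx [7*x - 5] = 7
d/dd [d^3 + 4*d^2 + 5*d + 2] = 3*d^2 + 8*d + 5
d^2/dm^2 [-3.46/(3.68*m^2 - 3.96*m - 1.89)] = (-93.713408*m^2 + 100.843776*m + 3.46*(7.36*m - 3.96)*(14.72*m - 7.92) + 48.129984)/(-3.68*m^2 + 3.96*m + 1.89)^3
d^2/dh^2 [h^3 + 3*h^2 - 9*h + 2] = 6*h + 6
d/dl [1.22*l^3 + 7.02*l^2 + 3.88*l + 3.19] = 3.66*l^2 + 14.04*l + 3.88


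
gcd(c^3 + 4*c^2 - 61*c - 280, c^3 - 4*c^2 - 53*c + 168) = c^2 - c - 56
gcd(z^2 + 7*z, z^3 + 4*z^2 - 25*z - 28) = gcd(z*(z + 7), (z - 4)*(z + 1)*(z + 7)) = z + 7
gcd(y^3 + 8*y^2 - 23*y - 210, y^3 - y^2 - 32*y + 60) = y^2 + y - 30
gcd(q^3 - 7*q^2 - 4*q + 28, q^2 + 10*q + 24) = 1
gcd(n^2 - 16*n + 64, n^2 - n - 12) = 1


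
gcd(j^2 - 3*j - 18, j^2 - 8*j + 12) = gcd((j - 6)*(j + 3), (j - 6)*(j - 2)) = j - 6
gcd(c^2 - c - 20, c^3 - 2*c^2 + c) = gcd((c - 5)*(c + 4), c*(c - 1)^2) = 1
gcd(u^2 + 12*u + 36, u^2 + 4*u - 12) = u + 6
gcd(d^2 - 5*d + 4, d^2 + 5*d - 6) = d - 1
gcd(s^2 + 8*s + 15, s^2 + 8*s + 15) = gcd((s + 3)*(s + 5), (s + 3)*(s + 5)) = s^2 + 8*s + 15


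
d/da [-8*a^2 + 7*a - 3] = 7 - 16*a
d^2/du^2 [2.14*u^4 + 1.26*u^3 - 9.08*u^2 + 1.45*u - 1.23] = 25.68*u^2 + 7.56*u - 18.16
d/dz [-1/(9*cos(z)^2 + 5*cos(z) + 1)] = -(18*cos(z) + 5)*sin(z)/(9*cos(z)^2 + 5*cos(z) + 1)^2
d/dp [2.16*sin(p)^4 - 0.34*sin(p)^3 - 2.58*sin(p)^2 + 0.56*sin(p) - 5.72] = (8.64*sin(p)^3 - 1.02*sin(p)^2 - 5.16*sin(p) + 0.56)*cos(p)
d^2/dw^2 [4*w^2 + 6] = 8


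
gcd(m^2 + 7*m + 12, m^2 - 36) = 1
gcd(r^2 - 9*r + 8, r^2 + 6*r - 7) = r - 1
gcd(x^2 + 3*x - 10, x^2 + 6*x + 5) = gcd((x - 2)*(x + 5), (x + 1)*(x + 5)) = x + 5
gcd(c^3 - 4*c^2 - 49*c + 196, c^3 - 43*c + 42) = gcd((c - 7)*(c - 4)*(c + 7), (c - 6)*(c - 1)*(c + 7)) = c + 7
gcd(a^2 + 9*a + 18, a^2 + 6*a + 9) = a + 3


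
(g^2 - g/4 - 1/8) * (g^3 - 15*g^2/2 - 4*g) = g^5 - 31*g^4/4 - 9*g^3/4 + 31*g^2/16 + g/2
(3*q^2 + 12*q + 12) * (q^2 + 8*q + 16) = 3*q^4 + 36*q^3 + 156*q^2 + 288*q + 192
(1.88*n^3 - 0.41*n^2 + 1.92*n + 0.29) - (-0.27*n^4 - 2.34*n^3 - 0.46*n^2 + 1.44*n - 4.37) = 0.27*n^4 + 4.22*n^3 + 0.05*n^2 + 0.48*n + 4.66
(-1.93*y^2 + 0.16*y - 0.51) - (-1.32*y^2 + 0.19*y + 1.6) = -0.61*y^2 - 0.03*y - 2.11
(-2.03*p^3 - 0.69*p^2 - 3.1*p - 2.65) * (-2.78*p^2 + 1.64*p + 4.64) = 5.6434*p^5 - 1.411*p^4 - 1.9328*p^3 - 0.9186*p^2 - 18.73*p - 12.296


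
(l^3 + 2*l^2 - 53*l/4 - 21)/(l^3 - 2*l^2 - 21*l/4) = (l + 4)/l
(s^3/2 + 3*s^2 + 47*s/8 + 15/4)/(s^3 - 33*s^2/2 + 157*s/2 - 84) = (4*s^3 + 24*s^2 + 47*s + 30)/(4*(2*s^3 - 33*s^2 + 157*s - 168))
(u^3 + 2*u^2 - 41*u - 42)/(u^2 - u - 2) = (u^2 + u - 42)/(u - 2)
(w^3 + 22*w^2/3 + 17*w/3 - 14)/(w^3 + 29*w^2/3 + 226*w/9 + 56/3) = 3*(w - 1)/(3*w + 4)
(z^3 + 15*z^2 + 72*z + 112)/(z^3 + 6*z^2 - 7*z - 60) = (z^2 + 11*z + 28)/(z^2 + 2*z - 15)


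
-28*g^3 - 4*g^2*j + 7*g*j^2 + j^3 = (-2*g + j)*(2*g + j)*(7*g + j)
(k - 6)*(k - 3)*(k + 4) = k^3 - 5*k^2 - 18*k + 72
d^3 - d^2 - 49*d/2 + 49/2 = (d - 1)*(d - 7*sqrt(2)/2)*(d + 7*sqrt(2)/2)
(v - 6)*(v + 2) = v^2 - 4*v - 12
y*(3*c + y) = 3*c*y + y^2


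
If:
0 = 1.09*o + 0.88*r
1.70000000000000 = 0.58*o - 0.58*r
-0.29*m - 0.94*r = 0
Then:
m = 5.26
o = 1.31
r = -1.62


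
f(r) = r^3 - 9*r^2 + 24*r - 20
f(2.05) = -0.01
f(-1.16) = -61.51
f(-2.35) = -139.08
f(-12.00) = -3332.00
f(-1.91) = -105.64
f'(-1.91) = 69.32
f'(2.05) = -0.29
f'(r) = 3*r^2 - 18*r + 24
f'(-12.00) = 672.00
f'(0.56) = 14.86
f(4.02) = -4.00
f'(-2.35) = 82.87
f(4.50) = -3.12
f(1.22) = -2.30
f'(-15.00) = 969.00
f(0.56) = -9.21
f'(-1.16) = 48.92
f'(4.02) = 0.12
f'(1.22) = 6.51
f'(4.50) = 3.75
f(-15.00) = -5780.00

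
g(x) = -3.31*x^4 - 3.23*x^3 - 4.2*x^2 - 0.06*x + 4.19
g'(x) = -13.24*x^3 - 9.69*x^2 - 8.4*x - 0.06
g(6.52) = -7051.61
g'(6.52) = -4136.46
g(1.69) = -50.50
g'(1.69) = -105.84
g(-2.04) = -43.07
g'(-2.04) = 89.15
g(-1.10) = -1.37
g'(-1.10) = 15.08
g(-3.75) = -538.88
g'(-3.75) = 593.38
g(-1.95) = -35.57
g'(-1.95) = 77.65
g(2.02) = -94.80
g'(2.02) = -165.70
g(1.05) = -8.27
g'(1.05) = -34.89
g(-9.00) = -19697.71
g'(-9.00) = 8942.61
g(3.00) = -389.11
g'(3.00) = -469.95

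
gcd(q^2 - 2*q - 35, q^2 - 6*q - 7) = q - 7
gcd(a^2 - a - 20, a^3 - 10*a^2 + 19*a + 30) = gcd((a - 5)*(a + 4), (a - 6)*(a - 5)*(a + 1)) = a - 5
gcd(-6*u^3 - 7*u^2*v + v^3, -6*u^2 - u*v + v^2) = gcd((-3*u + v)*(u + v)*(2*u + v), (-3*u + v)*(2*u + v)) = 6*u^2 + u*v - v^2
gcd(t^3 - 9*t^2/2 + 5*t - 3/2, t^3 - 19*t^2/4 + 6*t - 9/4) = t^2 - 4*t + 3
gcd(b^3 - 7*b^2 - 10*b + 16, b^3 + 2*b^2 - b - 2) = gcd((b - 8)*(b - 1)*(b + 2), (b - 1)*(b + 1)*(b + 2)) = b^2 + b - 2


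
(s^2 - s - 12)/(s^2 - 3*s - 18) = (s - 4)/(s - 6)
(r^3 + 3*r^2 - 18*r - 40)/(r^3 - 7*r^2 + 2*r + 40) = (r + 5)/(r - 5)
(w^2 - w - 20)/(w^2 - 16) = (w - 5)/(w - 4)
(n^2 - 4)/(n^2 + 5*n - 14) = (n + 2)/(n + 7)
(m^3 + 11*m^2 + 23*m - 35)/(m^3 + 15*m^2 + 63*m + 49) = (m^2 + 4*m - 5)/(m^2 + 8*m + 7)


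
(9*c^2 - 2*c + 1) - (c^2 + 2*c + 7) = 8*c^2 - 4*c - 6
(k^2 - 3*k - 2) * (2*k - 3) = 2*k^3 - 9*k^2 + 5*k + 6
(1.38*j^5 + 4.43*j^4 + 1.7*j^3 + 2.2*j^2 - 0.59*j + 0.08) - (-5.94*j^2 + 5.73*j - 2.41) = 1.38*j^5 + 4.43*j^4 + 1.7*j^3 + 8.14*j^2 - 6.32*j + 2.49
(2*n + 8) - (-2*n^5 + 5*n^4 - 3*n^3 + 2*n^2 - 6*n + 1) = 2*n^5 - 5*n^4 + 3*n^3 - 2*n^2 + 8*n + 7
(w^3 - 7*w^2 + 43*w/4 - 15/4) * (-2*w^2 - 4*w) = -2*w^5 + 10*w^4 + 13*w^3/2 - 71*w^2/2 + 15*w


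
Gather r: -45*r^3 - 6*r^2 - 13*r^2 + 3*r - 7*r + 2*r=-45*r^3 - 19*r^2 - 2*r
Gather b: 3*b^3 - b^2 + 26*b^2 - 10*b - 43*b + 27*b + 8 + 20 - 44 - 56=3*b^3 + 25*b^2 - 26*b - 72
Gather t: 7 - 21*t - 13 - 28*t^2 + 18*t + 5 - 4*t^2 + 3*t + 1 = -32*t^2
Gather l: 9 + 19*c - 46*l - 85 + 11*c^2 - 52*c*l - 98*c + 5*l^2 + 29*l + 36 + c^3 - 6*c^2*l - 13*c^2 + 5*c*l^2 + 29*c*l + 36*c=c^3 - 2*c^2 - 43*c + l^2*(5*c + 5) + l*(-6*c^2 - 23*c - 17) - 40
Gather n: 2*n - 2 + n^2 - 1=n^2 + 2*n - 3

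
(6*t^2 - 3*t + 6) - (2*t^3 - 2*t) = -2*t^3 + 6*t^2 - t + 6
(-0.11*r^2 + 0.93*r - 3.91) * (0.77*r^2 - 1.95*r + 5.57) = -0.0847*r^4 + 0.9306*r^3 - 5.4369*r^2 + 12.8046*r - 21.7787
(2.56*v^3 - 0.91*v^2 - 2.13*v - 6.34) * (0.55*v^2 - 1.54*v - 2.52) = 1.408*v^5 - 4.4429*v^4 - 6.2213*v^3 + 2.0864*v^2 + 15.1312*v + 15.9768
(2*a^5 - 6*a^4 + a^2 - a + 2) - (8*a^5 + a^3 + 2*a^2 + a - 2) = -6*a^5 - 6*a^4 - a^3 - a^2 - 2*a + 4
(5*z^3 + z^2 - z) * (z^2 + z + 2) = 5*z^5 + 6*z^4 + 10*z^3 + z^2 - 2*z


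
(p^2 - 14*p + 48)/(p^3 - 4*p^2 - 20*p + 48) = (p - 8)/(p^2 + 2*p - 8)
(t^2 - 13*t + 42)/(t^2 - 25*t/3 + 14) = 3*(t - 7)/(3*t - 7)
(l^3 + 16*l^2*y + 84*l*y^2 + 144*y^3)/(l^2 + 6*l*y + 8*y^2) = (l^2 + 12*l*y + 36*y^2)/(l + 2*y)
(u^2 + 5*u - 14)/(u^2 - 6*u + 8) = (u + 7)/(u - 4)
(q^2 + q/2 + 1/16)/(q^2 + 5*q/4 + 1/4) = (q + 1/4)/(q + 1)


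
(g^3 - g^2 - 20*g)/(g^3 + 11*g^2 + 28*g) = (g - 5)/(g + 7)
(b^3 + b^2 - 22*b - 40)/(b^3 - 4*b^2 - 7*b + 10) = (b + 4)/(b - 1)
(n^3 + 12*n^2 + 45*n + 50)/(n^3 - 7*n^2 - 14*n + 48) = (n^3 + 12*n^2 + 45*n + 50)/(n^3 - 7*n^2 - 14*n + 48)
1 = 1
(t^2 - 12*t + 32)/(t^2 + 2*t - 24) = (t - 8)/(t + 6)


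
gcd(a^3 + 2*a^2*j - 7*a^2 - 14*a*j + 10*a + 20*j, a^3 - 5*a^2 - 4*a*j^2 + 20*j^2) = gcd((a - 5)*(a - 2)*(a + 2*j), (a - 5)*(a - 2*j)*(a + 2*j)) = a^2 + 2*a*j - 5*a - 10*j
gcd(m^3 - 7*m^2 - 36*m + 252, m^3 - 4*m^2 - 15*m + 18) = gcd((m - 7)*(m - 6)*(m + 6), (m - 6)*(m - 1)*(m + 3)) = m - 6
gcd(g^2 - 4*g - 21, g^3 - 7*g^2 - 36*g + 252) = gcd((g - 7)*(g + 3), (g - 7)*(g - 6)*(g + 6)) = g - 7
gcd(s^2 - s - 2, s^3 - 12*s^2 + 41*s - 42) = s - 2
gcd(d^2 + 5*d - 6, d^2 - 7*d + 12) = 1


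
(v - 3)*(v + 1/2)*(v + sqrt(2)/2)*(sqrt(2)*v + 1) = sqrt(2)*v^4 - 5*sqrt(2)*v^3/2 + 2*v^3 - 5*v^2 - sqrt(2)*v^2 - 3*v - 5*sqrt(2)*v/4 - 3*sqrt(2)/4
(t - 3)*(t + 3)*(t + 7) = t^3 + 7*t^2 - 9*t - 63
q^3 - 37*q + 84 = (q - 4)*(q - 3)*(q + 7)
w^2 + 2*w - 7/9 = (w - 1/3)*(w + 7/3)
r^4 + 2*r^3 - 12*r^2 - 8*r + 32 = (r - 2)^2*(r + 2)*(r + 4)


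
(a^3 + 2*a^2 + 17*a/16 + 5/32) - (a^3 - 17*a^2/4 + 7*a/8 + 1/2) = 25*a^2/4 + 3*a/16 - 11/32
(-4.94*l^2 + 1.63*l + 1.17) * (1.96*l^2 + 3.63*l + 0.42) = -9.6824*l^4 - 14.7374*l^3 + 6.1353*l^2 + 4.9317*l + 0.4914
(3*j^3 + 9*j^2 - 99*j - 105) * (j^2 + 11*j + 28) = 3*j^5 + 42*j^4 + 84*j^3 - 942*j^2 - 3927*j - 2940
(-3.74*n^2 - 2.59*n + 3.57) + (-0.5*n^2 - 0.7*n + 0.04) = -4.24*n^2 - 3.29*n + 3.61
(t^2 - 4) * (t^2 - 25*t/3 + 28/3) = t^4 - 25*t^3/3 + 16*t^2/3 + 100*t/3 - 112/3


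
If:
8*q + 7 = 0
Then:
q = -7/8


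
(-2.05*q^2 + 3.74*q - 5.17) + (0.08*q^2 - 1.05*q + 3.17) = -1.97*q^2 + 2.69*q - 2.0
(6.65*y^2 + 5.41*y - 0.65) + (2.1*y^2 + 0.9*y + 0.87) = 8.75*y^2 + 6.31*y + 0.22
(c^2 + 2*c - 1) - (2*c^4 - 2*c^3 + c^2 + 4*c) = -2*c^4 + 2*c^3 - 2*c - 1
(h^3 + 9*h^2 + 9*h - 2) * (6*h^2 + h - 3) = 6*h^5 + 55*h^4 + 60*h^3 - 30*h^2 - 29*h + 6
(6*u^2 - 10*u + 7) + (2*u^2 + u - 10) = 8*u^2 - 9*u - 3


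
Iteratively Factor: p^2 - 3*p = (p)*(p - 3)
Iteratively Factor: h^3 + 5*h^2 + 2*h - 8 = (h + 2)*(h^2 + 3*h - 4) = (h + 2)*(h + 4)*(h - 1)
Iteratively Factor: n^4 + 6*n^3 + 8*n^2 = (n + 2)*(n^3 + 4*n^2) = n*(n + 2)*(n^2 + 4*n) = n*(n + 2)*(n + 4)*(n)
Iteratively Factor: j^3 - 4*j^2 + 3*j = (j - 3)*(j^2 - j) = j*(j - 3)*(j - 1)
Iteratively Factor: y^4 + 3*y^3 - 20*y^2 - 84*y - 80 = (y + 2)*(y^3 + y^2 - 22*y - 40) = (y + 2)^2*(y^2 - y - 20) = (y - 5)*(y + 2)^2*(y + 4)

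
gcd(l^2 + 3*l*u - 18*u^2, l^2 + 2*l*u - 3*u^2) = 1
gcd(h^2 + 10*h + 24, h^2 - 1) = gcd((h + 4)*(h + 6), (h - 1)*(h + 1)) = 1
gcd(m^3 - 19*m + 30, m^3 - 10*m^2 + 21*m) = m - 3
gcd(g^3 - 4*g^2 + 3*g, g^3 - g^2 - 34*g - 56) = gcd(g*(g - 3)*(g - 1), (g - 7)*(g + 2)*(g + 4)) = 1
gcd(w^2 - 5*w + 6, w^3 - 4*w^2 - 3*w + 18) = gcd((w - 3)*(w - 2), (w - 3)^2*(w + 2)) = w - 3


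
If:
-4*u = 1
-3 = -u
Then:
No Solution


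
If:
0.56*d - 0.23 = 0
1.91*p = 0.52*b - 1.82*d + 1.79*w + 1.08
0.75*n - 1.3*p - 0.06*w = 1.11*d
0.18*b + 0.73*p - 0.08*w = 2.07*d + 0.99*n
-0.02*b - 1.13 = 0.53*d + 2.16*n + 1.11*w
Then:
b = 5.97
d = 0.41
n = 0.34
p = -0.06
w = -1.99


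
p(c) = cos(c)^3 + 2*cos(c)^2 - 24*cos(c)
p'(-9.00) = -10.37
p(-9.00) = 22.77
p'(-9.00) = -10.37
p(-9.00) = 22.77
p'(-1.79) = -24.14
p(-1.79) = 5.30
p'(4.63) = -24.23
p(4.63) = 1.99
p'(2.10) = 21.80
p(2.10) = 12.50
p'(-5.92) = 6.27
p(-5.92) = -19.87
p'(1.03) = 18.13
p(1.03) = -11.69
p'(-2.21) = -20.32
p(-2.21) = 14.82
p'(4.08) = -20.42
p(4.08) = 14.68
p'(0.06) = 1.02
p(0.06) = -20.97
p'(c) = -3*sin(c)*cos(c)^2 - 4*sin(c)*cos(c) + 24*sin(c)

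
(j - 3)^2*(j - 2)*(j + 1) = j^4 - 7*j^3 + 13*j^2 + 3*j - 18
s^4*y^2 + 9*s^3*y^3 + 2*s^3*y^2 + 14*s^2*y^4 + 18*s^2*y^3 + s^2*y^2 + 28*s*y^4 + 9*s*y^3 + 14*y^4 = (s + 2*y)*(s + 7*y)*(s*y + y)^2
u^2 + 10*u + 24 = (u + 4)*(u + 6)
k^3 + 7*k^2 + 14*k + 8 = (k + 1)*(k + 2)*(k + 4)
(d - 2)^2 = d^2 - 4*d + 4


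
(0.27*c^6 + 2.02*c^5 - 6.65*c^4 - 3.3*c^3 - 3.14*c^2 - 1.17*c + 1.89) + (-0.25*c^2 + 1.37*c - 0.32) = 0.27*c^6 + 2.02*c^5 - 6.65*c^4 - 3.3*c^3 - 3.39*c^2 + 0.2*c + 1.57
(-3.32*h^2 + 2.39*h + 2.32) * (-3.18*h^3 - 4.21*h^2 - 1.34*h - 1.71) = 10.5576*h^5 + 6.377*h^4 - 12.9907*h^3 - 7.2926*h^2 - 7.1957*h - 3.9672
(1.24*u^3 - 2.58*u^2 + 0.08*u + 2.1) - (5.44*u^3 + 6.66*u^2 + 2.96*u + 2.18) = -4.2*u^3 - 9.24*u^2 - 2.88*u - 0.0800000000000001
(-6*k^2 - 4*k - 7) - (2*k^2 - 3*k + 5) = -8*k^2 - k - 12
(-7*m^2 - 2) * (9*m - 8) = -63*m^3 + 56*m^2 - 18*m + 16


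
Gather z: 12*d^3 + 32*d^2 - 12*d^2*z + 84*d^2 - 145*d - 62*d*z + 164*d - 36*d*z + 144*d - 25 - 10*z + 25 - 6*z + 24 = 12*d^3 + 116*d^2 + 163*d + z*(-12*d^2 - 98*d - 16) + 24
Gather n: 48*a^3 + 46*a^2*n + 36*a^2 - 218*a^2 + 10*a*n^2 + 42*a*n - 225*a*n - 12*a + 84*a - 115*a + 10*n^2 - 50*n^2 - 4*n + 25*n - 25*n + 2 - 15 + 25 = 48*a^3 - 182*a^2 - 43*a + n^2*(10*a - 40) + n*(46*a^2 - 183*a - 4) + 12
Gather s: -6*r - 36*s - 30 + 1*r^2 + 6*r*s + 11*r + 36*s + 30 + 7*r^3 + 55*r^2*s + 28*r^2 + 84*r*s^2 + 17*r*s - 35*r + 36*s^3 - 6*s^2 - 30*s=7*r^3 + 29*r^2 - 30*r + 36*s^3 + s^2*(84*r - 6) + s*(55*r^2 + 23*r - 30)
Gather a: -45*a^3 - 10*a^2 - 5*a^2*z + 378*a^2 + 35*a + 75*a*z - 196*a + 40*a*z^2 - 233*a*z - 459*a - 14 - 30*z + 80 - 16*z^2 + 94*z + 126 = -45*a^3 + a^2*(368 - 5*z) + a*(40*z^2 - 158*z - 620) - 16*z^2 + 64*z + 192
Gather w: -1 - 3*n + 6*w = -3*n + 6*w - 1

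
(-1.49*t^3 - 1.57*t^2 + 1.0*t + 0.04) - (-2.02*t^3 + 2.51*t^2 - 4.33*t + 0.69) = 0.53*t^3 - 4.08*t^2 + 5.33*t - 0.65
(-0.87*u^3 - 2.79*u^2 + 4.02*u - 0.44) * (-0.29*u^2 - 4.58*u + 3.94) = 0.2523*u^5 + 4.7937*u^4 + 8.1846*u^3 - 29.2766*u^2 + 17.854*u - 1.7336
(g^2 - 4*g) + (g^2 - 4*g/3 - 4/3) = 2*g^2 - 16*g/3 - 4/3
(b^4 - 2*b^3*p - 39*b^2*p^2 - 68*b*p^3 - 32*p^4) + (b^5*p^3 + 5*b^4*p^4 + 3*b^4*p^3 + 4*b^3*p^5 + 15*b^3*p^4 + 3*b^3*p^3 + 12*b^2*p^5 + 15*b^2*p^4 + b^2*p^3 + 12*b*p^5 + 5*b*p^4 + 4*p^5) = b^5*p^3 + 5*b^4*p^4 + 3*b^4*p^3 + b^4 + 4*b^3*p^5 + 15*b^3*p^4 + 3*b^3*p^3 - 2*b^3*p + 12*b^2*p^5 + 15*b^2*p^4 + b^2*p^3 - 39*b^2*p^2 + 12*b*p^5 + 5*b*p^4 - 68*b*p^3 + 4*p^5 - 32*p^4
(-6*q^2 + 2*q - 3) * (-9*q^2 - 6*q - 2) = 54*q^4 + 18*q^3 + 27*q^2 + 14*q + 6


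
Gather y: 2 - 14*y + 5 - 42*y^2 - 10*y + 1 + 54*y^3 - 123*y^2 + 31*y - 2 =54*y^3 - 165*y^2 + 7*y + 6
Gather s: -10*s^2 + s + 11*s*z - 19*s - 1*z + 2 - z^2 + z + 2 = -10*s^2 + s*(11*z - 18) - z^2 + 4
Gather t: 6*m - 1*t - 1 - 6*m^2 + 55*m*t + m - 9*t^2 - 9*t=-6*m^2 + 7*m - 9*t^2 + t*(55*m - 10) - 1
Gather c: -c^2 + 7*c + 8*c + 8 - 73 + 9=-c^2 + 15*c - 56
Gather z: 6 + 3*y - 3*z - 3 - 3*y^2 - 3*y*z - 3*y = -3*y^2 + z*(-3*y - 3) + 3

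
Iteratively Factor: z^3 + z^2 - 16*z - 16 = (z - 4)*(z^2 + 5*z + 4) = (z - 4)*(z + 1)*(z + 4)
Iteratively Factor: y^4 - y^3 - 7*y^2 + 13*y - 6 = (y + 3)*(y^3 - 4*y^2 + 5*y - 2) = (y - 1)*(y + 3)*(y^2 - 3*y + 2) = (y - 2)*(y - 1)*(y + 3)*(y - 1)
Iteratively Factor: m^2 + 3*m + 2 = (m + 1)*(m + 2)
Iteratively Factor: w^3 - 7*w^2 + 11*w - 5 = (w - 5)*(w^2 - 2*w + 1) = (w - 5)*(w - 1)*(w - 1)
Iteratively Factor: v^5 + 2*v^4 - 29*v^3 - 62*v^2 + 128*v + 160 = (v - 5)*(v^4 + 7*v^3 + 6*v^2 - 32*v - 32) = (v - 5)*(v + 4)*(v^3 + 3*v^2 - 6*v - 8) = (v - 5)*(v + 4)^2*(v^2 - v - 2) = (v - 5)*(v - 2)*(v + 4)^2*(v + 1)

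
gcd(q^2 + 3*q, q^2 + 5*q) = q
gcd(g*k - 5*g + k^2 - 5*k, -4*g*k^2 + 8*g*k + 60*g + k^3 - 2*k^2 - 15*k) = k - 5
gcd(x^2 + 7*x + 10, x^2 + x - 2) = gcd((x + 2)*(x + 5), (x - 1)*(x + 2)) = x + 2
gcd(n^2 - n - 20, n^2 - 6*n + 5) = n - 5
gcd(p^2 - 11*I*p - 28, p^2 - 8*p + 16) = 1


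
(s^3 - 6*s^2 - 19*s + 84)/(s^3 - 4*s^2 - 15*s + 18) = (s^3 - 6*s^2 - 19*s + 84)/(s^3 - 4*s^2 - 15*s + 18)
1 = 1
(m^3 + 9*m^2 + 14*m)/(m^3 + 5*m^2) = (m^2 + 9*m + 14)/(m*(m + 5))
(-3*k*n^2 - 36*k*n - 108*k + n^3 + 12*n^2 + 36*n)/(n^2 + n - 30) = (-3*k*n - 18*k + n^2 + 6*n)/(n - 5)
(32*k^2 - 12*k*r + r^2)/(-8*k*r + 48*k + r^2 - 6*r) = (-4*k + r)/(r - 6)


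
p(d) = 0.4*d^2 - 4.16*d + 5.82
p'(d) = 0.8*d - 4.16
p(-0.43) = 7.68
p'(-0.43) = -4.50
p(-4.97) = 36.38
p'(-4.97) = -8.14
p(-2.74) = 20.22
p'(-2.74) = -6.35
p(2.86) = -2.81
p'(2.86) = -1.87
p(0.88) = 2.47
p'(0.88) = -3.46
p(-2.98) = 21.77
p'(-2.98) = -6.54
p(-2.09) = 16.26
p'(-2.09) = -5.83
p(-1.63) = 13.66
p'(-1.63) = -5.46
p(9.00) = 0.78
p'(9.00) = 3.04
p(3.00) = -3.06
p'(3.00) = -1.76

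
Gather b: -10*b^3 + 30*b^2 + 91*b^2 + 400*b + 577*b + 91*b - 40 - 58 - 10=-10*b^3 + 121*b^2 + 1068*b - 108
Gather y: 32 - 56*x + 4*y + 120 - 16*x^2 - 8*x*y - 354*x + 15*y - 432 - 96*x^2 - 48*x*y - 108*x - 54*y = -112*x^2 - 518*x + y*(-56*x - 35) - 280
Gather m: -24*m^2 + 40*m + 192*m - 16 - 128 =-24*m^2 + 232*m - 144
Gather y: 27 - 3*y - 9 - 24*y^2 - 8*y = -24*y^2 - 11*y + 18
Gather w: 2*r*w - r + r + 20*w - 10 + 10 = w*(2*r + 20)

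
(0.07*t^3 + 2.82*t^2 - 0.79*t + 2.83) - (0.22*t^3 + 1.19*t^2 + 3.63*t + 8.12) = -0.15*t^3 + 1.63*t^2 - 4.42*t - 5.29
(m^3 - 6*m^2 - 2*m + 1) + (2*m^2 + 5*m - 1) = m^3 - 4*m^2 + 3*m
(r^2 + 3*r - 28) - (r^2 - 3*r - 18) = 6*r - 10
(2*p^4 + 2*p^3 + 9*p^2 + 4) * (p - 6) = 2*p^5 - 10*p^4 - 3*p^3 - 54*p^2 + 4*p - 24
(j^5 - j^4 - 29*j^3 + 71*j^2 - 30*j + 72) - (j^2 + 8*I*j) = j^5 - j^4 - 29*j^3 + 70*j^2 - 30*j - 8*I*j + 72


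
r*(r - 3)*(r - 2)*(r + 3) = r^4 - 2*r^3 - 9*r^2 + 18*r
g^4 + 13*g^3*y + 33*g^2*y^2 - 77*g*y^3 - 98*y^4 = (g - 2*y)*(g + y)*(g + 7*y)^2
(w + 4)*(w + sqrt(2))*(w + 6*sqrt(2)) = w^3 + 4*w^2 + 7*sqrt(2)*w^2 + 12*w + 28*sqrt(2)*w + 48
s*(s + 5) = s^2 + 5*s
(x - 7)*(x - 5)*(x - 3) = x^3 - 15*x^2 + 71*x - 105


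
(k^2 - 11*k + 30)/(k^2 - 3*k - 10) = (k - 6)/(k + 2)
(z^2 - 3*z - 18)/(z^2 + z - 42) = (z + 3)/(z + 7)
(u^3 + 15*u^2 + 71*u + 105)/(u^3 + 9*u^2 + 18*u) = (u^2 + 12*u + 35)/(u*(u + 6))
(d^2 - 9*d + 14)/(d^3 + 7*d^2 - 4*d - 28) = (d - 7)/(d^2 + 9*d + 14)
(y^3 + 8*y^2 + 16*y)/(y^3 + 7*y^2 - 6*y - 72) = y*(y + 4)/(y^2 + 3*y - 18)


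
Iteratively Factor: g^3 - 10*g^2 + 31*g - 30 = (g - 3)*(g^2 - 7*g + 10) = (g - 3)*(g - 2)*(g - 5)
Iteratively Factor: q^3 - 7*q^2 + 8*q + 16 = (q - 4)*(q^2 - 3*q - 4) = (q - 4)^2*(q + 1)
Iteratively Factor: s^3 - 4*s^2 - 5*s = (s + 1)*(s^2 - 5*s) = (s - 5)*(s + 1)*(s)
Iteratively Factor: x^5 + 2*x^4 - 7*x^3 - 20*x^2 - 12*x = (x + 1)*(x^4 + x^3 - 8*x^2 - 12*x) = (x + 1)*(x + 2)*(x^3 - x^2 - 6*x) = (x + 1)*(x + 2)^2*(x^2 - 3*x) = (x - 3)*(x + 1)*(x + 2)^2*(x)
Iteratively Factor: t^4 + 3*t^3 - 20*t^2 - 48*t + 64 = (t + 4)*(t^3 - t^2 - 16*t + 16) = (t - 1)*(t + 4)*(t^2 - 16) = (t - 4)*(t - 1)*(t + 4)*(t + 4)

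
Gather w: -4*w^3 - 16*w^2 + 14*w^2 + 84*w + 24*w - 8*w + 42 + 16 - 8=-4*w^3 - 2*w^2 + 100*w + 50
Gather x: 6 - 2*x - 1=5 - 2*x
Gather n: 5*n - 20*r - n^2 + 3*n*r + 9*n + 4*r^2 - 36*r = -n^2 + n*(3*r + 14) + 4*r^2 - 56*r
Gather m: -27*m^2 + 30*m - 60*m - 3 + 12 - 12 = -27*m^2 - 30*m - 3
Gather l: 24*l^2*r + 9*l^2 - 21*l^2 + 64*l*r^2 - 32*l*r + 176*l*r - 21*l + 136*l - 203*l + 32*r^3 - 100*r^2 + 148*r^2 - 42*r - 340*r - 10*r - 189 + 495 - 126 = l^2*(24*r - 12) + l*(64*r^2 + 144*r - 88) + 32*r^3 + 48*r^2 - 392*r + 180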